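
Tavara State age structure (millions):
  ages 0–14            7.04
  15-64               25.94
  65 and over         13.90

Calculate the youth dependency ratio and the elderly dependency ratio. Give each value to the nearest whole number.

Youth dependency ratio = 7.04 / 25.94 × 100 = 27
Old-age dependency ratio = 13.90 / 25.94 × 100 = 54

Youth dependency ratio: 27
Old-age dependency ratio: 54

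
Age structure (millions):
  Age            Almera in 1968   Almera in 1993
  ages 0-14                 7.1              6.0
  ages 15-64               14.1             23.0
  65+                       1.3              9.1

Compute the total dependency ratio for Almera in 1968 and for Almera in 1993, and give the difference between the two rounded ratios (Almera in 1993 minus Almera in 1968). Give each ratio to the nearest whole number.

Almera in 1968: (7.1 + 1.3) / 14.1 × 100 = 8.4 / 14.1 × 100 = 60
Almera in 1993: (6.0 + 9.1) / 23.0 × 100 = 15.1 / 23.0 × 100 = 66

Almera in 1968: 60
Almera in 1993: 66
Difference: +6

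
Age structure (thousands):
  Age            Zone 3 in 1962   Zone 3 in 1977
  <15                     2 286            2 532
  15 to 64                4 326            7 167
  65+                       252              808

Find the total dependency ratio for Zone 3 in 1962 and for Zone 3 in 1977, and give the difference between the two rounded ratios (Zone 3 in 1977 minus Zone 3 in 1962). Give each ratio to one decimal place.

Zone 3 in 1962: (2 286 + 252) / 4 326 × 100 = 2 538 / 4 326 × 100 = 58.7
Zone 3 in 1977: (2 532 + 808) / 7 167 × 100 = 3 340 / 7 167 × 100 = 46.6

Zone 3 in 1962: 58.7
Zone 3 in 1977: 46.6
Difference: -12.1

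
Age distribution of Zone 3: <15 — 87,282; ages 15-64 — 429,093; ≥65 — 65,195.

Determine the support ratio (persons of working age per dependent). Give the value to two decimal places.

Support ratio = 429,093 / (87,282 + 65,195) = 429,093 / 152,477 = 2.81

Support ratio: 2.81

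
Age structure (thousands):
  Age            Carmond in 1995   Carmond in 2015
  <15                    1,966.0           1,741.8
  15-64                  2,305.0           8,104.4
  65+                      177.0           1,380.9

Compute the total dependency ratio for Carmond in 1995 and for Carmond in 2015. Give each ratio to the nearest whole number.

Carmond in 1995: (1,966.0 + 177.0) / 2,305.0 × 100 = 2,143.0 / 2,305.0 × 100 = 93
Carmond in 2015: (1,741.8 + 1,380.9) / 8,104.4 × 100 = 3,122.7 / 8,104.4 × 100 = 39

Carmond in 1995: 93
Carmond in 2015: 39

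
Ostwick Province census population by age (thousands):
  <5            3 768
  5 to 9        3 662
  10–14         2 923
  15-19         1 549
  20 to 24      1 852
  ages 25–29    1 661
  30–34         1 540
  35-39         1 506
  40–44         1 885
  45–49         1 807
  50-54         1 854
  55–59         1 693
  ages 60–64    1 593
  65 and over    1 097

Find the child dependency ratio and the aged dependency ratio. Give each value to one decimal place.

0–14: 3 768 + 3 662 + 2 923 = 10 353
15–64: 1 549 + 1 852 + 1 661 + 1 540 + 1 506 + 1 885 + 1 807 + 1 854 + 1 693 + 1 593 = 16 940
65+: 1 097
Youth dependency ratio = 10 353 / 16 940 × 100 = 61.1
Old-age dependency ratio = 1 097 / 16 940 × 100 = 6.5

Youth dependency ratio: 61.1
Old-age dependency ratio: 6.5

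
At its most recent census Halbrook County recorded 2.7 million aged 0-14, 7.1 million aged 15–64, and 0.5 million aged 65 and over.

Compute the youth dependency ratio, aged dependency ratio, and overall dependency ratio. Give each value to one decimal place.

Youth dependency ratio = 2.7 / 7.1 × 100 = 38.0
Old-age dependency ratio = 0.5 / 7.1 × 100 = 7.0
Total dependency ratio = (2.7 + 0.5) / 7.1 × 100 = 3.2 / 7.1 × 100 = 45.1

Youth dependency ratio: 38.0
Old-age dependency ratio: 7.0
Total dependency ratio: 45.1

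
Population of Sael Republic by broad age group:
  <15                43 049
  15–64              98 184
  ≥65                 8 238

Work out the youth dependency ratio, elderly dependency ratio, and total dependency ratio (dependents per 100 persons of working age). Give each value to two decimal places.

Youth dependency ratio = 43 049 / 98 184 × 100 = 43.85
Old-age dependency ratio = 8 238 / 98 184 × 100 = 8.39
Total dependency ratio = (43 049 + 8 238) / 98 184 × 100 = 51 287 / 98 184 × 100 = 52.24

Youth dependency ratio: 43.85
Old-age dependency ratio: 8.39
Total dependency ratio: 52.24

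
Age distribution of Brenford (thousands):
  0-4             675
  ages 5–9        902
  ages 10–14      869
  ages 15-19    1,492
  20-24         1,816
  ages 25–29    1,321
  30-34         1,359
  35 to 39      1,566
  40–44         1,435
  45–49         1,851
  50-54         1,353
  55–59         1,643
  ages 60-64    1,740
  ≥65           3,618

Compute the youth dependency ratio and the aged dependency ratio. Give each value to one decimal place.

0–14: 675 + 902 + 869 = 2,446
15–64: 1,492 + 1,816 + 1,321 + 1,359 + 1,566 + 1,435 + 1,851 + 1,353 + 1,643 + 1,740 = 15,576
65+: 3,618
Youth dependency ratio = 2,446 / 15,576 × 100 = 15.7
Old-age dependency ratio = 3,618 / 15,576 × 100 = 23.2

Youth dependency ratio: 15.7
Old-age dependency ratio: 23.2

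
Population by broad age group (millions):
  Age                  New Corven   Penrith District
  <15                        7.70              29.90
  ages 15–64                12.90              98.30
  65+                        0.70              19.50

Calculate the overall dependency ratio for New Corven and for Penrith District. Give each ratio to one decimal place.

New Corven: (7.70 + 0.70) / 12.90 × 100 = 8.40 / 12.90 × 100 = 65.1
Penrith District: (29.90 + 19.50) / 98.30 × 100 = 49.40 / 98.30 × 100 = 50.3

New Corven: 65.1
Penrith District: 50.3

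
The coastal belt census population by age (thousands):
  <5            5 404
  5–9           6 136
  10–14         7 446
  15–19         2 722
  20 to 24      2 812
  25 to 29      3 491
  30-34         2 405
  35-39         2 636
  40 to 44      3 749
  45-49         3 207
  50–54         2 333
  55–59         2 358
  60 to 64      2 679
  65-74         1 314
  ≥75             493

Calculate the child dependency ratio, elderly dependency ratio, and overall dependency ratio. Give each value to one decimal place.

0–14: 5 404 + 6 136 + 7 446 = 18 986
15–64: 2 722 + 2 812 + 3 491 + 2 405 + 2 636 + 3 749 + 3 207 + 2 333 + 2 358 + 2 679 = 28 392
65+: 1 314 + 493 = 1 807
Youth dependency ratio = 18 986 / 28 392 × 100 = 66.9
Old-age dependency ratio = 1 807 / 28 392 × 100 = 6.4
Total dependency ratio = (18 986 + 1 807) / 28 392 × 100 = 20 793 / 28 392 × 100 = 73.2

Youth dependency ratio: 66.9
Old-age dependency ratio: 6.4
Total dependency ratio: 73.2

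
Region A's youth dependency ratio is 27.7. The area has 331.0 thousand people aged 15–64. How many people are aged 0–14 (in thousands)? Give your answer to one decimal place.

Aged 0–14: 91.7

Youth dependency ratio = youth / working-age × 100
27.7 = Y / 331.0 × 100
⇒ 91.7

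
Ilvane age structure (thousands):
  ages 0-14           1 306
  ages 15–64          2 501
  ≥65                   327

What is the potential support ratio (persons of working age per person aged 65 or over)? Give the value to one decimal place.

Potential support ratio = 2 501 / 327 = 7.6

Potential support ratio: 7.6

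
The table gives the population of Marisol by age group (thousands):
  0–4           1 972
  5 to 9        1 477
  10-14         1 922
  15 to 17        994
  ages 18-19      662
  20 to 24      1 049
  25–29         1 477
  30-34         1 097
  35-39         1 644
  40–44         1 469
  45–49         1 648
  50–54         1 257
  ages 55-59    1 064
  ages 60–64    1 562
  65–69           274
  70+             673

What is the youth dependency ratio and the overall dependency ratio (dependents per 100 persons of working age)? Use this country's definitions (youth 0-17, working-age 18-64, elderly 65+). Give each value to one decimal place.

0–17: 1 972 + 1 477 + 1 922 + 994 = 6 365
18–64: 662 + 1 049 + 1 477 + 1 097 + 1 644 + 1 469 + 1 648 + 1 257 + 1 064 + 1 562 = 12 929
65+: 274 + 673 = 947
Youth dependency ratio = 6 365 / 12 929 × 100 = 49.2
Total dependency ratio = (6 365 + 947) / 12 929 × 100 = 7 312 / 12 929 × 100 = 56.6

Youth dependency ratio: 49.2
Total dependency ratio: 56.6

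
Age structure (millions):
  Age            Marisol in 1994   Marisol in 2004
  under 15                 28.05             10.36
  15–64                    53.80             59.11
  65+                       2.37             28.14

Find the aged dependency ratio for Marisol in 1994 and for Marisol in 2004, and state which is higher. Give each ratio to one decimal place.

Marisol in 1994: 4.4
Marisol in 2004: 47.6
Higher: Marisol in 2004

Marisol in 1994: 2.37 / 53.80 × 100 = 4.4
Marisol in 2004: 28.14 / 59.11 × 100 = 47.6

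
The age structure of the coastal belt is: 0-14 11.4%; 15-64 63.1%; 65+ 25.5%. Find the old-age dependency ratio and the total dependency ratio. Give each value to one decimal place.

Old-age dependency ratio: 40.4
Total dependency ratio: 58.5

Old-age dependency ratio = 25.5 / 63.1 × 100 = 40.4
Total dependency ratio = (11.4 + 25.5) / 63.1 × 100 = 36.9 / 63.1 × 100 = 58.5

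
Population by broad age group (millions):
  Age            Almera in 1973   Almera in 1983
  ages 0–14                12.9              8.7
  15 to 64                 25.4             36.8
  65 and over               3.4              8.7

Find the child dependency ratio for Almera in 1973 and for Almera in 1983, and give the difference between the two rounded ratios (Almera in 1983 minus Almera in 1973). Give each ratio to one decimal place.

Almera in 1973: 50.8
Almera in 1983: 23.6
Difference: -27.2

Almera in 1973: 12.9 / 25.4 × 100 = 50.8
Almera in 1983: 8.7 / 36.8 × 100 = 23.6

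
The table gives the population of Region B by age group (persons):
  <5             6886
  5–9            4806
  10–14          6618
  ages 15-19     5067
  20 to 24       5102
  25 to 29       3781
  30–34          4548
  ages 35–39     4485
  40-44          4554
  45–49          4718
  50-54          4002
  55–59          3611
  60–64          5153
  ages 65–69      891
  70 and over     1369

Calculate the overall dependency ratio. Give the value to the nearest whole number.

0–14: 6886 + 4806 + 6618 = 18310
15–64: 5067 + 5102 + 3781 + 4548 + 4485 + 4554 + 4718 + 4002 + 3611 + 5153 = 45021
65+: 891 + 1369 = 2260
Total dependency ratio = (18310 + 2260) / 45021 × 100 = 20570 / 45021 × 100 = 46

Total dependency ratio: 46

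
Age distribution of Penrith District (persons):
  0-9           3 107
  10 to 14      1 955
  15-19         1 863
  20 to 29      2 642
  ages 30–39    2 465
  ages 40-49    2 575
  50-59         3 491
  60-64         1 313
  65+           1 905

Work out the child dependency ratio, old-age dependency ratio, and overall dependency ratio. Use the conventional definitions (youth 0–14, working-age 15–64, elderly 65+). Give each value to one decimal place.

0–14: 3 107 + 1 955 = 5 062
15–64: 1 863 + 2 642 + 2 465 + 2 575 + 3 491 + 1 313 = 14 349
65+: 1 905
Youth dependency ratio = 5 062 / 14 349 × 100 = 35.3
Old-age dependency ratio = 1 905 / 14 349 × 100 = 13.3
Total dependency ratio = (5 062 + 1 905) / 14 349 × 100 = 6 967 / 14 349 × 100 = 48.6

Youth dependency ratio: 35.3
Old-age dependency ratio: 13.3
Total dependency ratio: 48.6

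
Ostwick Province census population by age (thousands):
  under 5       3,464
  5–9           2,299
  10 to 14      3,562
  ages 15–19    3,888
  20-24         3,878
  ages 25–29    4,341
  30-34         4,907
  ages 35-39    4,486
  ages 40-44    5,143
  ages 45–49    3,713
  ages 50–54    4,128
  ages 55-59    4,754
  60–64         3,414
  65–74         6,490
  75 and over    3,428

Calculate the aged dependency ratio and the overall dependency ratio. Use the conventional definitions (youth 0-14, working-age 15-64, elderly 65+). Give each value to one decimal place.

Old-age dependency ratio: 23.3
Total dependency ratio: 45.1

0–14: 3,464 + 2,299 + 3,562 = 9,325
15–64: 3,888 + 3,878 + 4,341 + 4,907 + 4,486 + 5,143 + 3,713 + 4,128 + 4,754 + 3,414 = 42,652
65+: 6,490 + 3,428 = 9,918
Old-age dependency ratio = 9,918 / 42,652 × 100 = 23.3
Total dependency ratio = (9,325 + 9,918) / 42,652 × 100 = 19,243 / 42,652 × 100 = 45.1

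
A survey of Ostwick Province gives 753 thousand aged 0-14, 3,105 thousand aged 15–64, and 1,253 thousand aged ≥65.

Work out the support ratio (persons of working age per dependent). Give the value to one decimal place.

Support ratio = 3,105 / (753 + 1,253) = 3,105 / 2,006 = 1.5

Support ratio: 1.5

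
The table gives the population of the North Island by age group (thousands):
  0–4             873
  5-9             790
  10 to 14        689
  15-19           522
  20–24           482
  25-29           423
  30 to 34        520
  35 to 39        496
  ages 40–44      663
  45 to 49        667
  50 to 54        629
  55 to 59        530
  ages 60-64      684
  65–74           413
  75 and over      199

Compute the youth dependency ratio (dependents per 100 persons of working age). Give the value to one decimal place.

Youth dependency ratio: 41.9

0–14: 873 + 790 + 689 = 2,352
15–64: 522 + 482 + 423 + 520 + 496 + 663 + 667 + 629 + 530 + 684 = 5,616
65+: 413 + 199 = 612
Youth dependency ratio = 2,352 / 5,616 × 100 = 41.9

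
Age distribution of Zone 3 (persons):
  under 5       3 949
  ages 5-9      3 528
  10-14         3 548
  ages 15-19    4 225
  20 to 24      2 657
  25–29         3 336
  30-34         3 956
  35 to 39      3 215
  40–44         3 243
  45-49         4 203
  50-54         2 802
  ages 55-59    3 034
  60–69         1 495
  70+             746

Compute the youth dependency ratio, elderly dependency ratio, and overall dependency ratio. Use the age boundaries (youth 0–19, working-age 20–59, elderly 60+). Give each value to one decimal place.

Youth dependency ratio: 57.7
Old-age dependency ratio: 8.5
Total dependency ratio: 66.1

0–19: 3 949 + 3 528 + 3 548 + 4 225 = 15 250
20–59: 2 657 + 3 336 + 3 956 + 3 215 + 3 243 + 4 203 + 2 802 + 3 034 = 26 446
60+: 1 495 + 746 = 2 241
Youth dependency ratio = 15 250 / 26 446 × 100 = 57.7
Old-age dependency ratio = 2 241 / 26 446 × 100 = 8.5
Total dependency ratio = (15 250 + 2 241) / 26 446 × 100 = 17 491 / 26 446 × 100 = 66.1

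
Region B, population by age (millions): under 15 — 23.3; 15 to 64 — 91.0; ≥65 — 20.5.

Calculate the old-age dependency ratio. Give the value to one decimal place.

Old-age dependency ratio = 20.5 / 91.0 × 100 = 22.5

Old-age dependency ratio: 22.5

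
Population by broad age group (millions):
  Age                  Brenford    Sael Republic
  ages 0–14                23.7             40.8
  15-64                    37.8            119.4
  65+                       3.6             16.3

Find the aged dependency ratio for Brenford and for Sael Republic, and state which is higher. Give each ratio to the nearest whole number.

Brenford: 10
Sael Republic: 14
Higher: Sael Republic

Brenford: 3.6 / 37.8 × 100 = 10
Sael Republic: 16.3 / 119.4 × 100 = 14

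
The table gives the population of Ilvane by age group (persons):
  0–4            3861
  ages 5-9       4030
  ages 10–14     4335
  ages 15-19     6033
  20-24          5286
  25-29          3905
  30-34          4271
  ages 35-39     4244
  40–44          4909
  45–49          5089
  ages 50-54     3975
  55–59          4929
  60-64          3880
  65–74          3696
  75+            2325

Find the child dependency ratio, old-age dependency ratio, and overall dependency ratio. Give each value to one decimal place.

Youth dependency ratio: 26.3
Old-age dependency ratio: 12.9
Total dependency ratio: 39.2

0–14: 3861 + 4030 + 4335 = 12226
15–64: 6033 + 5286 + 3905 + 4271 + 4244 + 4909 + 5089 + 3975 + 4929 + 3880 = 46521
65+: 3696 + 2325 = 6021
Youth dependency ratio = 12226 / 46521 × 100 = 26.3
Old-age dependency ratio = 6021 / 46521 × 100 = 12.9
Total dependency ratio = (12226 + 6021) / 46521 × 100 = 18247 / 46521 × 100 = 39.2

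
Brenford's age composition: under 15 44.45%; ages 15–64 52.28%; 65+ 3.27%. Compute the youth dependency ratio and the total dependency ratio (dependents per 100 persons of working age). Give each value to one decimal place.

Youth dependency ratio = 44.45 / 52.28 × 100 = 85.0
Total dependency ratio = (44.45 + 3.27) / 52.28 × 100 = 47.72 / 52.28 × 100 = 91.3

Youth dependency ratio: 85.0
Total dependency ratio: 91.3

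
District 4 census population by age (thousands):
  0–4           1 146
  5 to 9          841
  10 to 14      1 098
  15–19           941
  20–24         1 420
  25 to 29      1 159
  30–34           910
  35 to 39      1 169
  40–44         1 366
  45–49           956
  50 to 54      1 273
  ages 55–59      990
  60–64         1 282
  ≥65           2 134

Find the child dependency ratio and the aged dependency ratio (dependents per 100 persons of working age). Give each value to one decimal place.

Youth dependency ratio: 26.9
Old-age dependency ratio: 18.6

0–14: 1 146 + 841 + 1 098 = 3 085
15–64: 941 + 1 420 + 1 159 + 910 + 1 169 + 1 366 + 956 + 1 273 + 990 + 1 282 = 11 466
65+: 2 134
Youth dependency ratio = 3 085 / 11 466 × 100 = 26.9
Old-age dependency ratio = 2 134 / 11 466 × 100 = 18.6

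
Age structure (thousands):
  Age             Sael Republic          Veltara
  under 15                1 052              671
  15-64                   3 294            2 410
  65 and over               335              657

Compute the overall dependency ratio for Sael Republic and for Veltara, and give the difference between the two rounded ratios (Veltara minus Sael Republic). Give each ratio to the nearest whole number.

Sael Republic: (1 052 + 335) / 3 294 × 100 = 1 387 / 3 294 × 100 = 42
Veltara: (671 + 657) / 2 410 × 100 = 1 328 / 2 410 × 100 = 55

Sael Republic: 42
Veltara: 55
Difference: +13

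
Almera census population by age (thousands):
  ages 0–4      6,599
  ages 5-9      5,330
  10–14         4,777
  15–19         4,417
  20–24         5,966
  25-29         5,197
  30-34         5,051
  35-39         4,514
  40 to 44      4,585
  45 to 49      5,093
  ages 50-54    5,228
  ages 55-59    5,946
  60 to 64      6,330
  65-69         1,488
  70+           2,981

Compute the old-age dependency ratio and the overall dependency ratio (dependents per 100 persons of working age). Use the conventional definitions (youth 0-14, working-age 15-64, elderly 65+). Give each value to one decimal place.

0–14: 6,599 + 5,330 + 4,777 = 16,706
15–64: 4,417 + 5,966 + 5,197 + 5,051 + 4,514 + 4,585 + 5,093 + 5,228 + 5,946 + 6,330 = 52,327
65+: 1,488 + 2,981 = 4,469
Old-age dependency ratio = 4,469 / 52,327 × 100 = 8.5
Total dependency ratio = (16,706 + 4,469) / 52,327 × 100 = 21,175 / 52,327 × 100 = 40.5

Old-age dependency ratio: 8.5
Total dependency ratio: 40.5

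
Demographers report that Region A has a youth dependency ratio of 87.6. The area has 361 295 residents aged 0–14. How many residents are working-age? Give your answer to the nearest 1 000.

Working-age: 412 000

Youth dependency ratio = youth / working-age × 100
87.6 = 361 295 / W × 100
⇒ 412 000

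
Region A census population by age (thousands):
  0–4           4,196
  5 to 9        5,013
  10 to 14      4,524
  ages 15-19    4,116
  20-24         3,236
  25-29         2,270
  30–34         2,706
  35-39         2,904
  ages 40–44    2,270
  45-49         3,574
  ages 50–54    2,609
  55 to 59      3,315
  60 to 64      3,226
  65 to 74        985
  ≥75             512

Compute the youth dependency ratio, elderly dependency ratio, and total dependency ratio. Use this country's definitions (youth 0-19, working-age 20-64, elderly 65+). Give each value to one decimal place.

0–19: 4,196 + 5,013 + 4,524 + 4,116 = 17,849
20–64: 3,236 + 2,270 + 2,706 + 2,904 + 2,270 + 3,574 + 2,609 + 3,315 + 3,226 = 26,110
65+: 985 + 512 = 1,497
Youth dependency ratio = 17,849 / 26,110 × 100 = 68.4
Old-age dependency ratio = 1,497 / 26,110 × 100 = 5.7
Total dependency ratio = (17,849 + 1,497) / 26,110 × 100 = 19,346 / 26,110 × 100 = 74.1

Youth dependency ratio: 68.4
Old-age dependency ratio: 5.7
Total dependency ratio: 74.1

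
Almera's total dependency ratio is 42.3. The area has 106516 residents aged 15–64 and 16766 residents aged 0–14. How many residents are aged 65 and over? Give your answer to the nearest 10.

Aged 65 and over: 28290

Total dependency ratio = (youth + elderly) / working-age × 100
42.3 = (16766 + E) / 106516 × 100
⇒ 28290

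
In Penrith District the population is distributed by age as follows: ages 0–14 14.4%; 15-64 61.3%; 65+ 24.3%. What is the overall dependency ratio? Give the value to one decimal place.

Total dependency ratio: 63.1

Total dependency ratio = (14.4 + 24.3) / 61.3 × 100 = 38.7 / 61.3 × 100 = 63.1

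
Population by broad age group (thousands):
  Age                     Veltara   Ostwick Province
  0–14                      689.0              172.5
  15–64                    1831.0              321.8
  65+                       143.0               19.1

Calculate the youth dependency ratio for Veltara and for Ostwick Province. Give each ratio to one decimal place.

Veltara: 37.6
Ostwick Province: 53.6

Veltara: 689.0 / 1831.0 × 100 = 37.6
Ostwick Province: 172.5 / 321.8 × 100 = 53.6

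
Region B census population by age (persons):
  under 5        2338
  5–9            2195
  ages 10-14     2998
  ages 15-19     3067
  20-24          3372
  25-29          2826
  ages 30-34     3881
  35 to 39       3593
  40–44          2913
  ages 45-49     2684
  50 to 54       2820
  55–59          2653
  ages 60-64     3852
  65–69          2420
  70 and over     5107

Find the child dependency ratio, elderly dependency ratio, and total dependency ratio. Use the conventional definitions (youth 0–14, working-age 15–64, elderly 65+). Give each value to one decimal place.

Youth dependency ratio: 23.8
Old-age dependency ratio: 23.8
Total dependency ratio: 47.6

0–14: 2338 + 2195 + 2998 = 7531
15–64: 3067 + 3372 + 2826 + 3881 + 3593 + 2913 + 2684 + 2820 + 2653 + 3852 = 31661
65+: 2420 + 5107 = 7527
Youth dependency ratio = 7531 / 31661 × 100 = 23.8
Old-age dependency ratio = 7527 / 31661 × 100 = 23.8
Total dependency ratio = (7531 + 7527) / 31661 × 100 = 15058 / 31661 × 100 = 47.6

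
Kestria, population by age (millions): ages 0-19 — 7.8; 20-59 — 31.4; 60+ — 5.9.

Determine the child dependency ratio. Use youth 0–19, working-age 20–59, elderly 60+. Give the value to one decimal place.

Youth dependency ratio = 7.8 / 31.4 × 100 = 24.8

Youth dependency ratio: 24.8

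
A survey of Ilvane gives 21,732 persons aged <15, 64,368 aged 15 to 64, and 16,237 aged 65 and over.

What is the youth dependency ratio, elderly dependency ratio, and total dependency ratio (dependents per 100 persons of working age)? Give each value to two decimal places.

Youth dependency ratio: 33.76
Old-age dependency ratio: 25.23
Total dependency ratio: 58.99

Youth dependency ratio = 21,732 / 64,368 × 100 = 33.76
Old-age dependency ratio = 16,237 / 64,368 × 100 = 25.23
Total dependency ratio = (21,732 + 16,237) / 64,368 × 100 = 37,969 / 64,368 × 100 = 58.99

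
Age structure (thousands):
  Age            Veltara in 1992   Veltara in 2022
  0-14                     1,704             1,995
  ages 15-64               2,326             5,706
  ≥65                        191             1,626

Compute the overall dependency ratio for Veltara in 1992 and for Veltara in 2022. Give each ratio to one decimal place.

Veltara in 1992: 81.5
Veltara in 2022: 63.5

Veltara in 1992: (1,704 + 191) / 2,326 × 100 = 1,895 / 2,326 × 100 = 81.5
Veltara in 2022: (1,995 + 1,626) / 5,706 × 100 = 3,621 / 5,706 × 100 = 63.5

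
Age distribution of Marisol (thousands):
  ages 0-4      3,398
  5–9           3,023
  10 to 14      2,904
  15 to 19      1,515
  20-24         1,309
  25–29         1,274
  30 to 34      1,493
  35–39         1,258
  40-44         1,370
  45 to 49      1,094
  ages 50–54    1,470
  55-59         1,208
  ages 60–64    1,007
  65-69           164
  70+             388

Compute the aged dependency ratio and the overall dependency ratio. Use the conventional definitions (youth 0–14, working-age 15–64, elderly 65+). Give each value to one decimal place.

0–14: 3,398 + 3,023 + 2,904 = 9,325
15–64: 1,515 + 1,309 + 1,274 + 1,493 + 1,258 + 1,370 + 1,094 + 1,470 + 1,208 + 1,007 = 12,998
65+: 164 + 388 = 552
Old-age dependency ratio = 552 / 12,998 × 100 = 4.2
Total dependency ratio = (9,325 + 552) / 12,998 × 100 = 9,877 / 12,998 × 100 = 76.0

Old-age dependency ratio: 4.2
Total dependency ratio: 76.0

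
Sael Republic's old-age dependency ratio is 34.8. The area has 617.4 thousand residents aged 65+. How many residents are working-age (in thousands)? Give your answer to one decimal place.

Working-age: 1,774.1

Old-age dependency ratio = elderly / working-age × 100
34.8 = 617.4 / W × 100
⇒ 1,774.1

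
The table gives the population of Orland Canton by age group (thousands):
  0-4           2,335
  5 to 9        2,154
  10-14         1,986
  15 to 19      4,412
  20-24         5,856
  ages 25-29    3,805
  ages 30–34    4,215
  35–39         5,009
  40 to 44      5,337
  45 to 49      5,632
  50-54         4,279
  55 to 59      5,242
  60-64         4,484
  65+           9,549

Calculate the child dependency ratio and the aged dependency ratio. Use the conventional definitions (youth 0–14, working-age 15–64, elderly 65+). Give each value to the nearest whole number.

0–14: 2,335 + 2,154 + 1,986 = 6,475
15–64: 4,412 + 5,856 + 3,805 + 4,215 + 5,009 + 5,337 + 5,632 + 4,279 + 5,242 + 4,484 = 48,271
65+: 9,549
Youth dependency ratio = 6,475 / 48,271 × 100 = 13
Old-age dependency ratio = 9,549 / 48,271 × 100 = 20

Youth dependency ratio: 13
Old-age dependency ratio: 20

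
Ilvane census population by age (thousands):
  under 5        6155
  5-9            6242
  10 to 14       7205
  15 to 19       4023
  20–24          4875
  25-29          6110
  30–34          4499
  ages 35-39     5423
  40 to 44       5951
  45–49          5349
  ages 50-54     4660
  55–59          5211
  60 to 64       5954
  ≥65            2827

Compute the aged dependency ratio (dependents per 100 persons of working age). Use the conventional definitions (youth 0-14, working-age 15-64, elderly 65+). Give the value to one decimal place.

0–14: 6155 + 6242 + 7205 = 19602
15–64: 4023 + 4875 + 6110 + 4499 + 5423 + 5951 + 5349 + 4660 + 5211 + 5954 = 52055
65+: 2827
Old-age dependency ratio = 2827 / 52055 × 100 = 5.4

Old-age dependency ratio: 5.4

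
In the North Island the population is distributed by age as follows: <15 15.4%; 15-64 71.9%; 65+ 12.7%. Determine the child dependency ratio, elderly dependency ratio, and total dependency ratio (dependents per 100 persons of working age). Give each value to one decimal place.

Youth dependency ratio: 21.4
Old-age dependency ratio: 17.7
Total dependency ratio: 39.1

Youth dependency ratio = 15.4 / 71.9 × 100 = 21.4
Old-age dependency ratio = 12.7 / 71.9 × 100 = 17.7
Total dependency ratio = (15.4 + 12.7) / 71.9 × 100 = 28.1 / 71.9 × 100 = 39.1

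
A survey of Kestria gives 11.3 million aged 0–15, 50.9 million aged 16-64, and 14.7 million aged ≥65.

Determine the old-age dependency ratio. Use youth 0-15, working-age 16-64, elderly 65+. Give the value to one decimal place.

Old-age dependency ratio: 28.9

Old-age dependency ratio = 14.7 / 50.9 × 100 = 28.9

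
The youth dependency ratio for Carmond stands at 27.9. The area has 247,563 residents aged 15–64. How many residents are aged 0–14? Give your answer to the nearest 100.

Youth dependency ratio = youth / working-age × 100
27.9 = Y / 247,563 × 100
⇒ 69,100

Aged 0–14: 69,100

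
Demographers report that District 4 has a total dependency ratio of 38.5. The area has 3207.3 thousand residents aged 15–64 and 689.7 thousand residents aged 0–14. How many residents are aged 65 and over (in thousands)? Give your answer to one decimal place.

Aged 65 and over: 545.1

Total dependency ratio = (youth + elderly) / working-age × 100
38.5 = (689.7 + E) / 3207.3 × 100
⇒ 545.1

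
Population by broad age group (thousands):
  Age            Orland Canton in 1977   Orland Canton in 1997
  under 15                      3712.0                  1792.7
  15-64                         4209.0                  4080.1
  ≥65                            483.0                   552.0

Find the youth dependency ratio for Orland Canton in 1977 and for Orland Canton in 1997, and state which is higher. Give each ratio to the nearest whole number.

Orland Canton in 1977: 88
Orland Canton in 1997: 44
Higher: Orland Canton in 1977

Orland Canton in 1977: 3712.0 / 4209.0 × 100 = 88
Orland Canton in 1997: 1792.7 / 4080.1 × 100 = 44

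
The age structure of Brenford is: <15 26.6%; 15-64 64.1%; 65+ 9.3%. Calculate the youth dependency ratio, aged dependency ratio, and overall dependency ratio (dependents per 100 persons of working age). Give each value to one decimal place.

Youth dependency ratio: 41.5
Old-age dependency ratio: 14.5
Total dependency ratio: 56.0

Youth dependency ratio = 26.6 / 64.1 × 100 = 41.5
Old-age dependency ratio = 9.3 / 64.1 × 100 = 14.5
Total dependency ratio = (26.6 + 9.3) / 64.1 × 100 = 35.9 / 64.1 × 100 = 56.0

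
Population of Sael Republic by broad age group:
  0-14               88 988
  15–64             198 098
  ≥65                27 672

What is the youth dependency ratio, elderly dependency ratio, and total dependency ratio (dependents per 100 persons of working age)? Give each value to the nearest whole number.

Youth dependency ratio: 45
Old-age dependency ratio: 14
Total dependency ratio: 59

Youth dependency ratio = 88 988 / 198 098 × 100 = 45
Old-age dependency ratio = 27 672 / 198 098 × 100 = 14
Total dependency ratio = (88 988 + 27 672) / 198 098 × 100 = 116 660 / 198 098 × 100 = 59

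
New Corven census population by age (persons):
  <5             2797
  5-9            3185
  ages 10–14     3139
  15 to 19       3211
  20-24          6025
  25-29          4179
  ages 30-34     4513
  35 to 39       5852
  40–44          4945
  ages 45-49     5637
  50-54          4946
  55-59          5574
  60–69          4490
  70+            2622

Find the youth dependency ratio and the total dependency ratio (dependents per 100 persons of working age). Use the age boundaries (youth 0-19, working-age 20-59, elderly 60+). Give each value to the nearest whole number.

Youth dependency ratio: 30
Total dependency ratio: 47

0–19: 2797 + 3185 + 3139 + 3211 = 12332
20–59: 6025 + 4179 + 4513 + 5852 + 4945 + 5637 + 4946 + 5574 = 41671
60+: 4490 + 2622 = 7112
Youth dependency ratio = 12332 / 41671 × 100 = 30
Total dependency ratio = (12332 + 7112) / 41671 × 100 = 19444 / 41671 × 100 = 47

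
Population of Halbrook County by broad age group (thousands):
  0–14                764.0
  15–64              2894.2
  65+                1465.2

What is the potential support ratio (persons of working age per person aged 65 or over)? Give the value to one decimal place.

Potential support ratio = 2894.2 / 1465.2 = 2.0

Potential support ratio: 2.0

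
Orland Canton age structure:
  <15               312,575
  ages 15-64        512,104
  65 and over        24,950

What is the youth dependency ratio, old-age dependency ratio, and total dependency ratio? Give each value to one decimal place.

Youth dependency ratio: 61.0
Old-age dependency ratio: 4.9
Total dependency ratio: 65.9

Youth dependency ratio = 312,575 / 512,104 × 100 = 61.0
Old-age dependency ratio = 24,950 / 512,104 × 100 = 4.9
Total dependency ratio = (312,575 + 24,950) / 512,104 × 100 = 337,525 / 512,104 × 100 = 65.9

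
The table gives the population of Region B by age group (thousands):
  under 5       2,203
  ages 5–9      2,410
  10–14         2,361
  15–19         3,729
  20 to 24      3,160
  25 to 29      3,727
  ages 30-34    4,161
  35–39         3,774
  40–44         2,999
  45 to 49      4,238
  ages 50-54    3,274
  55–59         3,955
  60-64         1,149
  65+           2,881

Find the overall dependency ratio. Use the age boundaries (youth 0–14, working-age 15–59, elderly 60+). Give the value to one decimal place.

Total dependency ratio: 33.3

0–14: 2,203 + 2,410 + 2,361 = 6,974
15–59: 3,729 + 3,160 + 3,727 + 4,161 + 3,774 + 2,999 + 4,238 + 3,274 + 3,955 = 33,017
60+: 1,149 + 2,881 = 4,030
Total dependency ratio = (6,974 + 4,030) / 33,017 × 100 = 11,004 / 33,017 × 100 = 33.3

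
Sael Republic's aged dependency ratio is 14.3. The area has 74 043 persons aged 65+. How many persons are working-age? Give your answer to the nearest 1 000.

Working-age: 518 000

Old-age dependency ratio = elderly / working-age × 100
14.3 = 74 043 / W × 100
⇒ 518 000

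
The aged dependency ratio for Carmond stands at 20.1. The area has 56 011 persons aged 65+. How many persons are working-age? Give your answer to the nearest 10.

Working-age: 278 660

Old-age dependency ratio = elderly / working-age × 100
20.1 = 56 011 / W × 100
⇒ 278 660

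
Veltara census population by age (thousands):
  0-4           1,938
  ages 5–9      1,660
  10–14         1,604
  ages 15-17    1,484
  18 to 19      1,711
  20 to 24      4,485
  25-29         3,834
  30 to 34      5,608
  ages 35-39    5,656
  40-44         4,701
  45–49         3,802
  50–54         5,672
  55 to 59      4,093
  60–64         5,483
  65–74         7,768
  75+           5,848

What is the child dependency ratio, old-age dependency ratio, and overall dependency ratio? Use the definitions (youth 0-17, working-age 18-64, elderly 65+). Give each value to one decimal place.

0–17: 1,938 + 1,660 + 1,604 + 1,484 = 6,686
18–64: 1,711 + 4,485 + 3,834 + 5,608 + 5,656 + 4,701 + 3,802 + 5,672 + 4,093 + 5,483 = 45,045
65+: 7,768 + 5,848 = 13,616
Youth dependency ratio = 6,686 / 45,045 × 100 = 14.8
Old-age dependency ratio = 13,616 / 45,045 × 100 = 30.2
Total dependency ratio = (6,686 + 13,616) / 45,045 × 100 = 20,302 / 45,045 × 100 = 45.1

Youth dependency ratio: 14.8
Old-age dependency ratio: 30.2
Total dependency ratio: 45.1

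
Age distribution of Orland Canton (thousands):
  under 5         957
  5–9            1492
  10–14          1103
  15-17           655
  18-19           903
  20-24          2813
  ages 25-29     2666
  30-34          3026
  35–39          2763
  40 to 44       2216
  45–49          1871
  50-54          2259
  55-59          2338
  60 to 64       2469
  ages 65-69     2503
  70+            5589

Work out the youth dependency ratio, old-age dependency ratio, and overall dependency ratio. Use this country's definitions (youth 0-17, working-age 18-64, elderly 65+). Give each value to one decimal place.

Youth dependency ratio: 18.0
Old-age dependency ratio: 34.7
Total dependency ratio: 52.7

0–17: 957 + 1492 + 1103 + 655 = 4207
18–64: 903 + 2813 + 2666 + 3026 + 2763 + 2216 + 1871 + 2259 + 2338 + 2469 = 23324
65+: 2503 + 5589 = 8092
Youth dependency ratio = 4207 / 23324 × 100 = 18.0
Old-age dependency ratio = 8092 / 23324 × 100 = 34.7
Total dependency ratio = (4207 + 8092) / 23324 × 100 = 12299 / 23324 × 100 = 52.7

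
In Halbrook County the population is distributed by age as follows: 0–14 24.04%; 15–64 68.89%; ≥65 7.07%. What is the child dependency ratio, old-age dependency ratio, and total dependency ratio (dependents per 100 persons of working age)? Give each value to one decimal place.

Youth dependency ratio = 24.04 / 68.89 × 100 = 34.9
Old-age dependency ratio = 7.07 / 68.89 × 100 = 10.3
Total dependency ratio = (24.04 + 7.07) / 68.89 × 100 = 31.11 / 68.89 × 100 = 45.2

Youth dependency ratio: 34.9
Old-age dependency ratio: 10.3
Total dependency ratio: 45.2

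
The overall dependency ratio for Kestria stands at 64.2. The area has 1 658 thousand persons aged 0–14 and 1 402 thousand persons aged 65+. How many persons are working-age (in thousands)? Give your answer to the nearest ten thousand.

Working-age: 4 770

Total dependency ratio = (youth + elderly) / working-age × 100
64.2 = (1 658 + 1 402) / W × 100
⇒ 4 770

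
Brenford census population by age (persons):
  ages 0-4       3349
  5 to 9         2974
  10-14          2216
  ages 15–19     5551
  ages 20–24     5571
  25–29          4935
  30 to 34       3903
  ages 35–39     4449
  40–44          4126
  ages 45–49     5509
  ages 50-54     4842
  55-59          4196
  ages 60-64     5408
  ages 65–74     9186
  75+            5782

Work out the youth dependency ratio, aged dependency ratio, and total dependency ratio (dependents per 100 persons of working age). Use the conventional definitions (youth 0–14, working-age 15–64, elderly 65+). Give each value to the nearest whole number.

Youth dependency ratio: 18
Old-age dependency ratio: 31
Total dependency ratio: 48

0–14: 3349 + 2974 + 2216 = 8539
15–64: 5551 + 5571 + 4935 + 3903 + 4449 + 4126 + 5509 + 4842 + 4196 + 5408 = 48490
65+: 9186 + 5782 = 14968
Youth dependency ratio = 8539 / 48490 × 100 = 18
Old-age dependency ratio = 14968 / 48490 × 100 = 31
Total dependency ratio = (8539 + 14968) / 48490 × 100 = 23507 / 48490 × 100 = 48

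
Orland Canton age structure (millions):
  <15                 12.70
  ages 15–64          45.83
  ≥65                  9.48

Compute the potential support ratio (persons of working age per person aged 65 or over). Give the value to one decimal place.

Potential support ratio = 45.83 / 9.48 = 4.8

Potential support ratio: 4.8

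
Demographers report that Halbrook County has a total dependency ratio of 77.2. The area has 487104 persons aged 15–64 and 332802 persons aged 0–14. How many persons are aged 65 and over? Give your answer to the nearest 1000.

Total dependency ratio = (youth + elderly) / working-age × 100
77.2 = (332802 + E) / 487104 × 100
⇒ 43000

Aged 65 and over: 43000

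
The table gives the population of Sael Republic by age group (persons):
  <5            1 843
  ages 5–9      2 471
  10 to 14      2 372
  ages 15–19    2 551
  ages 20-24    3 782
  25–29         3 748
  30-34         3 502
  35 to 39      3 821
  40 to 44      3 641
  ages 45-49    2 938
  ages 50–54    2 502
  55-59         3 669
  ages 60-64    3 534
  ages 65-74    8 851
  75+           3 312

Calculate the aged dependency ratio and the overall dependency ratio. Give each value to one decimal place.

Old-age dependency ratio: 36.1
Total dependency ratio: 56.0

0–14: 1 843 + 2 471 + 2 372 = 6 686
15–64: 2 551 + 3 782 + 3 748 + 3 502 + 3 821 + 3 641 + 2 938 + 2 502 + 3 669 + 3 534 = 33 688
65+: 8 851 + 3 312 = 12 163
Old-age dependency ratio = 12 163 / 33 688 × 100 = 36.1
Total dependency ratio = (6 686 + 12 163) / 33 688 × 100 = 18 849 / 33 688 × 100 = 56.0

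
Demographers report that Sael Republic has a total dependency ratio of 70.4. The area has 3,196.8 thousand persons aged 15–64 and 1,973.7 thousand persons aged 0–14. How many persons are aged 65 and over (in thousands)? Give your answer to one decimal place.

Total dependency ratio = (youth + elderly) / working-age × 100
70.4 = (1,973.7 + E) / 3,196.8 × 100
⇒ 276.8

Aged 65 and over: 276.8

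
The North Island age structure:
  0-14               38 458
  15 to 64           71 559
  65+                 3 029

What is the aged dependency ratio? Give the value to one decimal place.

Old-age dependency ratio = 3 029 / 71 559 × 100 = 4.2

Old-age dependency ratio: 4.2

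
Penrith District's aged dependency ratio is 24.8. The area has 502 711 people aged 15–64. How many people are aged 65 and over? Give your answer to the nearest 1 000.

Old-age dependency ratio = elderly / working-age × 100
24.8 = E / 502 711 × 100
⇒ 125 000

Aged 65 and over: 125 000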